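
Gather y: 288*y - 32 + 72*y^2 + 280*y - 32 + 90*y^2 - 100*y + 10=162*y^2 + 468*y - 54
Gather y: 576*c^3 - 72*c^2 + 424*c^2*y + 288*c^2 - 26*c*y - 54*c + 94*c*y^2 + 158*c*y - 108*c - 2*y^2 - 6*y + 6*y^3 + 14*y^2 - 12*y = 576*c^3 + 216*c^2 - 162*c + 6*y^3 + y^2*(94*c + 12) + y*(424*c^2 + 132*c - 18)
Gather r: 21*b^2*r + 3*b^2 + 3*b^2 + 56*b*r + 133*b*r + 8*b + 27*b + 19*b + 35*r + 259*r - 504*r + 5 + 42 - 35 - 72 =6*b^2 + 54*b + r*(21*b^2 + 189*b - 210) - 60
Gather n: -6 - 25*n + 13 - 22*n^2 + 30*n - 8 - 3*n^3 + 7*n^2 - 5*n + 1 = -3*n^3 - 15*n^2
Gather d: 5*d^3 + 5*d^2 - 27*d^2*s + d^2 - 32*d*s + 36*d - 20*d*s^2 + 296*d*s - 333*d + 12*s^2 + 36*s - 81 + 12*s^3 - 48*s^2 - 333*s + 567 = 5*d^3 + d^2*(6 - 27*s) + d*(-20*s^2 + 264*s - 297) + 12*s^3 - 36*s^2 - 297*s + 486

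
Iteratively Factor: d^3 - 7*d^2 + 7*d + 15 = (d + 1)*(d^2 - 8*d + 15) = (d - 3)*(d + 1)*(d - 5)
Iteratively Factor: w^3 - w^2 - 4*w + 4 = (w + 2)*(w^2 - 3*w + 2) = (w - 2)*(w + 2)*(w - 1)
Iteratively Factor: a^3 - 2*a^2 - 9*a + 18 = (a - 2)*(a^2 - 9) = (a - 3)*(a - 2)*(a + 3)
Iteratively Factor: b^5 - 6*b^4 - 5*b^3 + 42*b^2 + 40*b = (b - 5)*(b^4 - b^3 - 10*b^2 - 8*b) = (b - 5)*(b + 2)*(b^3 - 3*b^2 - 4*b) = (b - 5)*(b + 1)*(b + 2)*(b^2 - 4*b) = (b - 5)*(b - 4)*(b + 1)*(b + 2)*(b)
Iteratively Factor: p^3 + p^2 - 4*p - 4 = (p + 1)*(p^2 - 4) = (p + 1)*(p + 2)*(p - 2)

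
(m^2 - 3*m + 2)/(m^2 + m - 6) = (m - 1)/(m + 3)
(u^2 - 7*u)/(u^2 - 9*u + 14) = u/(u - 2)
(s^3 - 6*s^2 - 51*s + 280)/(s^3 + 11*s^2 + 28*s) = (s^2 - 13*s + 40)/(s*(s + 4))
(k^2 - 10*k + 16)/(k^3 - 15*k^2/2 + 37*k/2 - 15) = 2*(k - 8)/(2*k^2 - 11*k + 15)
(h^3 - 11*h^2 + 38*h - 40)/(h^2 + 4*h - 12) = (h^2 - 9*h + 20)/(h + 6)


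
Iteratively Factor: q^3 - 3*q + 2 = (q + 2)*(q^2 - 2*q + 1) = (q - 1)*(q + 2)*(q - 1)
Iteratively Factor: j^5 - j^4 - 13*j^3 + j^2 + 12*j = (j)*(j^4 - j^3 - 13*j^2 + j + 12) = j*(j - 4)*(j^3 + 3*j^2 - j - 3) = j*(j - 4)*(j + 1)*(j^2 + 2*j - 3) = j*(j - 4)*(j + 1)*(j + 3)*(j - 1)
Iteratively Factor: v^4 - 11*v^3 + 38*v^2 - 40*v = (v - 5)*(v^3 - 6*v^2 + 8*v) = (v - 5)*(v - 4)*(v^2 - 2*v) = v*(v - 5)*(v - 4)*(v - 2)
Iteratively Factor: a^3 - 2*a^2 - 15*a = (a)*(a^2 - 2*a - 15) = a*(a + 3)*(a - 5)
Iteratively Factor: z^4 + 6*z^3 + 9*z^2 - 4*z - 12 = (z + 2)*(z^3 + 4*z^2 + z - 6) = (z - 1)*(z + 2)*(z^2 + 5*z + 6) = (z - 1)*(z + 2)^2*(z + 3)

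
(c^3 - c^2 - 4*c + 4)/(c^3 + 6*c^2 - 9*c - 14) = (c^2 + c - 2)/(c^2 + 8*c + 7)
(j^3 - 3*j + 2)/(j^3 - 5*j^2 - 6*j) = (-j^3 + 3*j - 2)/(j*(-j^2 + 5*j + 6))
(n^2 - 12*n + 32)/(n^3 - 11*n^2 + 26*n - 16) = (n - 4)/(n^2 - 3*n + 2)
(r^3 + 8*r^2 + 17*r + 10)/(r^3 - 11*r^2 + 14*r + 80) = (r^2 + 6*r + 5)/(r^2 - 13*r + 40)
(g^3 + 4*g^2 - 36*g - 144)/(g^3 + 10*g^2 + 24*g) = (g - 6)/g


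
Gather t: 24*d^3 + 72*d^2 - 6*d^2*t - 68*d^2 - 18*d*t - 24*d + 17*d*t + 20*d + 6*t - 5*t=24*d^3 + 4*d^2 - 4*d + t*(-6*d^2 - d + 1)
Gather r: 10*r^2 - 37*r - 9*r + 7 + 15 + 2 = 10*r^2 - 46*r + 24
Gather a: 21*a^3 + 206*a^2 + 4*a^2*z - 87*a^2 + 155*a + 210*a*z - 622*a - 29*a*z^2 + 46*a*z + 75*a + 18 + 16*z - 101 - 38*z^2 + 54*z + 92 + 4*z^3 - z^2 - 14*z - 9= 21*a^3 + a^2*(4*z + 119) + a*(-29*z^2 + 256*z - 392) + 4*z^3 - 39*z^2 + 56*z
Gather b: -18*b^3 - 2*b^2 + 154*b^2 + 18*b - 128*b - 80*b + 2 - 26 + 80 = -18*b^3 + 152*b^2 - 190*b + 56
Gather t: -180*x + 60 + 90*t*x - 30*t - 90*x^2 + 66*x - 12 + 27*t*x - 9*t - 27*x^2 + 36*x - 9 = t*(117*x - 39) - 117*x^2 - 78*x + 39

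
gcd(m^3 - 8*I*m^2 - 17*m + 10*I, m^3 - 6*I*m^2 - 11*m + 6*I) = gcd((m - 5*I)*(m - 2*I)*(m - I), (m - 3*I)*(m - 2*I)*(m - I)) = m^2 - 3*I*m - 2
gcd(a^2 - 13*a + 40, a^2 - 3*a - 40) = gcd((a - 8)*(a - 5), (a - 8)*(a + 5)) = a - 8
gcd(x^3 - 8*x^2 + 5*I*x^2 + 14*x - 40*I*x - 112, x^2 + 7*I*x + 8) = 1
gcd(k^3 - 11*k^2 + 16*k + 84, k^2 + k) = 1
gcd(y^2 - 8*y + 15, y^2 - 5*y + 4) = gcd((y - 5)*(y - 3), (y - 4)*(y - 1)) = 1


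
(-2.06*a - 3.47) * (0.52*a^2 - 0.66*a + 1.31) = -1.0712*a^3 - 0.4448*a^2 - 0.4084*a - 4.5457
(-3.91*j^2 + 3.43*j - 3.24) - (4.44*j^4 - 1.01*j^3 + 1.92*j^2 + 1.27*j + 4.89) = -4.44*j^4 + 1.01*j^3 - 5.83*j^2 + 2.16*j - 8.13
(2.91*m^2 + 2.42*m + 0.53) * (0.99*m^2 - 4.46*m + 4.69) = 2.8809*m^4 - 10.5828*m^3 + 3.3794*m^2 + 8.986*m + 2.4857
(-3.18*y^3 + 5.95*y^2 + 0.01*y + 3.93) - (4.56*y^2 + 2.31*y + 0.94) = -3.18*y^3 + 1.39*y^2 - 2.3*y + 2.99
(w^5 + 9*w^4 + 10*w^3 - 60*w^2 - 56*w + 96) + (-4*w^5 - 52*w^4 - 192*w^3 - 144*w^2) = -3*w^5 - 43*w^4 - 182*w^3 - 204*w^2 - 56*w + 96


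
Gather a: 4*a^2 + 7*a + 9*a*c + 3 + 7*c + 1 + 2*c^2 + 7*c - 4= 4*a^2 + a*(9*c + 7) + 2*c^2 + 14*c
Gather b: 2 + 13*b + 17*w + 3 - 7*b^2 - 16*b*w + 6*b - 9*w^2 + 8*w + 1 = -7*b^2 + b*(19 - 16*w) - 9*w^2 + 25*w + 6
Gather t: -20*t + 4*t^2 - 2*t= 4*t^2 - 22*t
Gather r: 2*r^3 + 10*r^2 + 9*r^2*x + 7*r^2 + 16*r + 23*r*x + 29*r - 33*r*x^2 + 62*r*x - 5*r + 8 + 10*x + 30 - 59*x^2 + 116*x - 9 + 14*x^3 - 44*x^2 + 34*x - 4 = 2*r^3 + r^2*(9*x + 17) + r*(-33*x^2 + 85*x + 40) + 14*x^3 - 103*x^2 + 160*x + 25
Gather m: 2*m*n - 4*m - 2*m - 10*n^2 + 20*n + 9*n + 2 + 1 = m*(2*n - 6) - 10*n^2 + 29*n + 3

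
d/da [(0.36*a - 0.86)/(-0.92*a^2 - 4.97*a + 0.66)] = (0.3312*a^2 - 1.5824*a - 4.0366)/(0.8464*a^4 + 9.1448*a^3 + 23.4865*a^2 - 6.5604*a + 0.4356)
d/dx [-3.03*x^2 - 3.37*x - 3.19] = -6.06*x - 3.37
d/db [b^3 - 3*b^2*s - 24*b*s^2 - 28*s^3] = 3*b^2 - 6*b*s - 24*s^2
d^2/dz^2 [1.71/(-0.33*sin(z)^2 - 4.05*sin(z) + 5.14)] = (0.744876*sin(z)^4 + 6.856245*sin(z)^3 + 38.532969*sin(z)^2 + 21.88458*sin(z) - 61.897554)/(0.33*sin(z)^2 + 4.05*sin(z) - 5.14)^3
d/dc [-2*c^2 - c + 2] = -4*c - 1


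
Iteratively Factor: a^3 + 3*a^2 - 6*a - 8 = (a - 2)*(a^2 + 5*a + 4) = (a - 2)*(a + 4)*(a + 1)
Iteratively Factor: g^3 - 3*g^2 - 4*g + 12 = (g + 2)*(g^2 - 5*g + 6) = (g - 3)*(g + 2)*(g - 2)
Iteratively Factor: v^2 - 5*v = (v - 5)*(v)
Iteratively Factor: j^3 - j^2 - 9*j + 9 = (j - 1)*(j^2 - 9) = (j - 3)*(j - 1)*(j + 3)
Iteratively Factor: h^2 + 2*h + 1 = (h + 1)*(h + 1)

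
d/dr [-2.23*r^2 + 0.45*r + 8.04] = 0.45 - 4.46*r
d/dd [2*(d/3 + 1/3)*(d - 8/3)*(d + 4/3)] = 2*d^2 - 4*d/9 - 88/27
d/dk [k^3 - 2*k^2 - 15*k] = 3*k^2 - 4*k - 15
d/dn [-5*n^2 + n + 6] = 1 - 10*n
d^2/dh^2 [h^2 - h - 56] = 2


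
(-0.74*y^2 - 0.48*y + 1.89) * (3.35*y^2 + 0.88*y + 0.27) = -2.479*y^4 - 2.2592*y^3 + 5.7093*y^2 + 1.5336*y + 0.5103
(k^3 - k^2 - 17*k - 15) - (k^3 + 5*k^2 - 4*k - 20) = -6*k^2 - 13*k + 5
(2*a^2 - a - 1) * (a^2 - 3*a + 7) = 2*a^4 - 7*a^3 + 16*a^2 - 4*a - 7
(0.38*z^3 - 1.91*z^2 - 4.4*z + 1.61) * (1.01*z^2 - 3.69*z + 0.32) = 0.3838*z^5 - 3.3313*z^4 + 2.7255*z^3 + 17.2509*z^2 - 7.3489*z + 0.5152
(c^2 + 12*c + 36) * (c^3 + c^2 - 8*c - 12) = c^5 + 13*c^4 + 40*c^3 - 72*c^2 - 432*c - 432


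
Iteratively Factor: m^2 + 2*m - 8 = (m - 2)*(m + 4)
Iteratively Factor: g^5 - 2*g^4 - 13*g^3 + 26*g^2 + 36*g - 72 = (g - 2)*(g^4 - 13*g^2 + 36) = (g - 2)*(g + 2)*(g^3 - 2*g^2 - 9*g + 18) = (g - 2)*(g + 2)*(g + 3)*(g^2 - 5*g + 6) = (g - 3)*(g - 2)*(g + 2)*(g + 3)*(g - 2)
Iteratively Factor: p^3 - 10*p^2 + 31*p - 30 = (p - 5)*(p^2 - 5*p + 6) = (p - 5)*(p - 2)*(p - 3)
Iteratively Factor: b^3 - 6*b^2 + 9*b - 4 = (b - 4)*(b^2 - 2*b + 1) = (b - 4)*(b - 1)*(b - 1)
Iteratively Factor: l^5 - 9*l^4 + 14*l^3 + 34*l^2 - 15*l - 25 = (l + 1)*(l^4 - 10*l^3 + 24*l^2 + 10*l - 25) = (l - 5)*(l + 1)*(l^3 - 5*l^2 - l + 5) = (l - 5)^2*(l + 1)*(l^2 - 1) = (l - 5)^2*(l + 1)^2*(l - 1)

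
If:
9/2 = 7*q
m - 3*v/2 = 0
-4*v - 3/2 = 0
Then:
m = -9/16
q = 9/14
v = -3/8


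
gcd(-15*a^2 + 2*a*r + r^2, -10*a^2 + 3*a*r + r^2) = 5*a + r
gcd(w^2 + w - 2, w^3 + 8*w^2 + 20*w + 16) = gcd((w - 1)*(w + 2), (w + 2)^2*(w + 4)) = w + 2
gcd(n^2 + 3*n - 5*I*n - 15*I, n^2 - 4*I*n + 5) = n - 5*I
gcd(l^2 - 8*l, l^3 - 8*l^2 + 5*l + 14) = 1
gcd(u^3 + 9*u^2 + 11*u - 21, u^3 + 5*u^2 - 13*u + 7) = u^2 + 6*u - 7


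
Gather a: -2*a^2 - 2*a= -2*a^2 - 2*a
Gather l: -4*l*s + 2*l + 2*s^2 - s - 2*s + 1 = l*(2 - 4*s) + 2*s^2 - 3*s + 1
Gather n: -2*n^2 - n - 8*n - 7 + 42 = -2*n^2 - 9*n + 35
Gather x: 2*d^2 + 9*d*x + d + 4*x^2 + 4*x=2*d^2 + d + 4*x^2 + x*(9*d + 4)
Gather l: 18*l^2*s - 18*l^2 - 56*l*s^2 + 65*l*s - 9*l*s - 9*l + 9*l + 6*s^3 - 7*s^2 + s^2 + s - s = l^2*(18*s - 18) + l*(-56*s^2 + 56*s) + 6*s^3 - 6*s^2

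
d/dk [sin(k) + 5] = cos(k)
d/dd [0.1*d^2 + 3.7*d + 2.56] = 0.2*d + 3.7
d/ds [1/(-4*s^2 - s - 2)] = (8*s + 1)/(4*s^2 + s + 2)^2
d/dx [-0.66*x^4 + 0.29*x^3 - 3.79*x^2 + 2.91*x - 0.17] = -2.64*x^3 + 0.87*x^2 - 7.58*x + 2.91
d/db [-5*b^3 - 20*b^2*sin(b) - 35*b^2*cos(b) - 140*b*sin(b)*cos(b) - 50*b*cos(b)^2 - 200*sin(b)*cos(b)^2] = 35*b^2*sin(b) - 20*b^2*cos(b) - 15*b^2 - 40*b*sin(b) + 50*b*sin(2*b) - 70*b*cos(b) - 140*b*cos(2*b) - 70*sin(2*b) - 50*cos(b) - 25*cos(2*b) - 150*cos(3*b) - 25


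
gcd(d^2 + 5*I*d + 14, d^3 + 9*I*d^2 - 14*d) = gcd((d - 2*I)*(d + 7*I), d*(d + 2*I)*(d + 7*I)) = d + 7*I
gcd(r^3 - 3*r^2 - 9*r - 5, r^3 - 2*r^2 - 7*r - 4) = r^2 + 2*r + 1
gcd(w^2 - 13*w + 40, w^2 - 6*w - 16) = w - 8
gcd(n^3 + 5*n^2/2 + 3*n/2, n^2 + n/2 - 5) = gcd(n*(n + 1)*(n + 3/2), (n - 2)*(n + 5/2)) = 1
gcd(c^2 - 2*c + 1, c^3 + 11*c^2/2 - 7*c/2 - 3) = c - 1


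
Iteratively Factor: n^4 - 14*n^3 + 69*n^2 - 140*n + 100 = (n - 5)*(n^3 - 9*n^2 + 24*n - 20) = (n - 5)*(n - 2)*(n^2 - 7*n + 10) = (n - 5)*(n - 2)^2*(n - 5)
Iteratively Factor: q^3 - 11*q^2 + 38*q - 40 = (q - 5)*(q^2 - 6*q + 8) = (q - 5)*(q - 2)*(q - 4)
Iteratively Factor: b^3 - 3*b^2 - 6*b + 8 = (b - 1)*(b^2 - 2*b - 8) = (b - 1)*(b + 2)*(b - 4)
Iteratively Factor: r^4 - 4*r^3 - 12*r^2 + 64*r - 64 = (r - 2)*(r^3 - 2*r^2 - 16*r + 32) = (r - 2)^2*(r^2 - 16) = (r - 2)^2*(r + 4)*(r - 4)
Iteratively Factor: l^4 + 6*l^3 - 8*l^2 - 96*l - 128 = (l + 2)*(l^3 + 4*l^2 - 16*l - 64) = (l - 4)*(l + 2)*(l^2 + 8*l + 16) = (l - 4)*(l + 2)*(l + 4)*(l + 4)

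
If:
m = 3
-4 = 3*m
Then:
No Solution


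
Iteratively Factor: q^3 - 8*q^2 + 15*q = (q - 3)*(q^2 - 5*q) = (q - 5)*(q - 3)*(q)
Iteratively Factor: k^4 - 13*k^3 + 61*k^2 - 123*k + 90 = (k - 5)*(k^3 - 8*k^2 + 21*k - 18) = (k - 5)*(k - 3)*(k^2 - 5*k + 6) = (k - 5)*(k - 3)^2*(k - 2)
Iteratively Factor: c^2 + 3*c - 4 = (c - 1)*(c + 4)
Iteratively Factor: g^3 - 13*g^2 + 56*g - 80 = (g - 5)*(g^2 - 8*g + 16) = (g - 5)*(g - 4)*(g - 4)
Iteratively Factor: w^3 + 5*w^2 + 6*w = (w + 3)*(w^2 + 2*w) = w*(w + 3)*(w + 2)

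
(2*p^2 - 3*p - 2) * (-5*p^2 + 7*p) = -10*p^4 + 29*p^3 - 11*p^2 - 14*p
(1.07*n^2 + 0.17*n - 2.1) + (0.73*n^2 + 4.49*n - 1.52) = 1.8*n^2 + 4.66*n - 3.62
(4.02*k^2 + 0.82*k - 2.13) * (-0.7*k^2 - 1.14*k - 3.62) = -2.814*k^4 - 5.1568*k^3 - 13.9962*k^2 - 0.5402*k + 7.7106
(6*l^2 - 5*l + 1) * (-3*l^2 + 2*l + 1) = -18*l^4 + 27*l^3 - 7*l^2 - 3*l + 1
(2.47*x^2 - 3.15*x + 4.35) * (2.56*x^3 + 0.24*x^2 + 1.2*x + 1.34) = 6.3232*x^5 - 7.4712*x^4 + 13.344*x^3 + 0.573800000000001*x^2 + 0.999*x + 5.829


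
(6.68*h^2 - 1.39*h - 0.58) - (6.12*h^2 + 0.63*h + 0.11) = 0.56*h^2 - 2.02*h - 0.69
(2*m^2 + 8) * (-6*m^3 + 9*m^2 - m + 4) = -12*m^5 + 18*m^4 - 50*m^3 + 80*m^2 - 8*m + 32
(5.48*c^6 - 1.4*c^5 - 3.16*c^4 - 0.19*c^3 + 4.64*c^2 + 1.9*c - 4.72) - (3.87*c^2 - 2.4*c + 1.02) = 5.48*c^6 - 1.4*c^5 - 3.16*c^4 - 0.19*c^3 + 0.77*c^2 + 4.3*c - 5.74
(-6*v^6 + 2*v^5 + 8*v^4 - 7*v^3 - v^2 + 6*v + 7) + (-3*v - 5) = -6*v^6 + 2*v^5 + 8*v^4 - 7*v^3 - v^2 + 3*v + 2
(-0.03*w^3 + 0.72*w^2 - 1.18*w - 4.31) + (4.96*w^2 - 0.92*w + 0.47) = -0.03*w^3 + 5.68*w^2 - 2.1*w - 3.84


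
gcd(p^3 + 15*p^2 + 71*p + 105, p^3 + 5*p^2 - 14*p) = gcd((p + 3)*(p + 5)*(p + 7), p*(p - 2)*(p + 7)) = p + 7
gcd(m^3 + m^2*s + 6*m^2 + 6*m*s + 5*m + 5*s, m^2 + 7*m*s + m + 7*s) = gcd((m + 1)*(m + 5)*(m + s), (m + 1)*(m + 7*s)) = m + 1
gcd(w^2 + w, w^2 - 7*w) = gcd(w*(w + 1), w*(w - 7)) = w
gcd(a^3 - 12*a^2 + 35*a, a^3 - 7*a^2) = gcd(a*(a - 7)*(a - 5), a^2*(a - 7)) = a^2 - 7*a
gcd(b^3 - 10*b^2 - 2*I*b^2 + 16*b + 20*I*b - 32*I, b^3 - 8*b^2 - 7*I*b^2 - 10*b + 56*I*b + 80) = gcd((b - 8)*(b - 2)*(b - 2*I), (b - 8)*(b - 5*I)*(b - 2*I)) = b^2 + b*(-8 - 2*I) + 16*I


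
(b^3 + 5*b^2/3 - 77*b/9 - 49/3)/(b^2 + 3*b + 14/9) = (3*b^2 - 2*b - 21)/(3*b + 2)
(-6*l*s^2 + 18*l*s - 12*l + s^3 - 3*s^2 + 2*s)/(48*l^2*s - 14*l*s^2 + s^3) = (s^2 - 3*s + 2)/(s*(-8*l + s))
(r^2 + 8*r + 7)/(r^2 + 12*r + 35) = (r + 1)/(r + 5)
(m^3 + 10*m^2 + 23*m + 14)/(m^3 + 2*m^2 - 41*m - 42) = (m + 2)/(m - 6)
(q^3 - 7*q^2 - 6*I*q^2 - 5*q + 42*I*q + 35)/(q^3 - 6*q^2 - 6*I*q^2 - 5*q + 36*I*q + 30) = (q - 7)/(q - 6)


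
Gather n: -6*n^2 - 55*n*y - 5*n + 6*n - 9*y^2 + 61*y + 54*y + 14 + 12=-6*n^2 + n*(1 - 55*y) - 9*y^2 + 115*y + 26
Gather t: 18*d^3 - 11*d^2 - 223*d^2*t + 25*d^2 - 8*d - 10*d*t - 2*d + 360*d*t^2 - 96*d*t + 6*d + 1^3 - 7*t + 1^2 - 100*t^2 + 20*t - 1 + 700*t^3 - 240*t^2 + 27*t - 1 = 18*d^3 + 14*d^2 - 4*d + 700*t^3 + t^2*(360*d - 340) + t*(-223*d^2 - 106*d + 40)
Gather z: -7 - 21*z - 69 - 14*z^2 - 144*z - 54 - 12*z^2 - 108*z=-26*z^2 - 273*z - 130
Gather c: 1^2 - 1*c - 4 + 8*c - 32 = 7*c - 35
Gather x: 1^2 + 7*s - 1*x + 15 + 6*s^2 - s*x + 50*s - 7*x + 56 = 6*s^2 + 57*s + x*(-s - 8) + 72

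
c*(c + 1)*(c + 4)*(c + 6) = c^4 + 11*c^3 + 34*c^2 + 24*c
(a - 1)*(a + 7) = a^2 + 6*a - 7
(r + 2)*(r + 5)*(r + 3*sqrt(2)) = r^3 + 3*sqrt(2)*r^2 + 7*r^2 + 10*r + 21*sqrt(2)*r + 30*sqrt(2)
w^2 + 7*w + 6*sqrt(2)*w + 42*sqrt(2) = (w + 7)*(w + 6*sqrt(2))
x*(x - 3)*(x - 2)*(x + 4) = x^4 - x^3 - 14*x^2 + 24*x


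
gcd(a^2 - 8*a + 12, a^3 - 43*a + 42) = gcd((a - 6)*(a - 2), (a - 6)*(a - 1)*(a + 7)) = a - 6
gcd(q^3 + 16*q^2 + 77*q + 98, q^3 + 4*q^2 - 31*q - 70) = q^2 + 9*q + 14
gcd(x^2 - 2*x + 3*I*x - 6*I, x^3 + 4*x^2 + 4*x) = 1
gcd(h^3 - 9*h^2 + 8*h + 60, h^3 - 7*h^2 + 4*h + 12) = h - 6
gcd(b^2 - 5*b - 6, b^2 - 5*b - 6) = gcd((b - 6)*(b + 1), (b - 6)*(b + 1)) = b^2 - 5*b - 6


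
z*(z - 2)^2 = z^3 - 4*z^2 + 4*z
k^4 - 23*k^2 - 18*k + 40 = (k - 5)*(k - 1)*(k + 2)*(k + 4)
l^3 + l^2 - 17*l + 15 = (l - 3)*(l - 1)*(l + 5)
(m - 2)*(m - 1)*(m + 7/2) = m^3 + m^2/2 - 17*m/2 + 7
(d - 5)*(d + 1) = d^2 - 4*d - 5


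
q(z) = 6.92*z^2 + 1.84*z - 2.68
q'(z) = 13.84*z + 1.84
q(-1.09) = 3.54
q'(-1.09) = -13.25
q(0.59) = 0.81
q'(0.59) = 10.01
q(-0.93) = 1.59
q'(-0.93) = -11.03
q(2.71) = 53.13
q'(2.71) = 39.35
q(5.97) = 254.94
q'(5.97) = 84.46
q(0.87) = 4.16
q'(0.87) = 13.88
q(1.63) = 18.70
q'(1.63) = 24.40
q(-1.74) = 15.07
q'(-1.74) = -22.24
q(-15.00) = 1526.72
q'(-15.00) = -205.76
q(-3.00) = 54.08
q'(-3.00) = -39.68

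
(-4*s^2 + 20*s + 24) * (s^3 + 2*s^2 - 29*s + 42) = -4*s^5 + 12*s^4 + 180*s^3 - 700*s^2 + 144*s + 1008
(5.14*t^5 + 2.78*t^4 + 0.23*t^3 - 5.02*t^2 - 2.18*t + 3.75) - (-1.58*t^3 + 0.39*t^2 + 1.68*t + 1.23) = 5.14*t^5 + 2.78*t^4 + 1.81*t^3 - 5.41*t^2 - 3.86*t + 2.52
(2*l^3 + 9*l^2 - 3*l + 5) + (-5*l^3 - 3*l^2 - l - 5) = -3*l^3 + 6*l^2 - 4*l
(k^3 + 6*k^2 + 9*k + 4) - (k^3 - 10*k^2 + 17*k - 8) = 16*k^2 - 8*k + 12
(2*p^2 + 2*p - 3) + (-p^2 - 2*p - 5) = p^2 - 8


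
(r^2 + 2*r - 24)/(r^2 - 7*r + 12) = (r + 6)/(r - 3)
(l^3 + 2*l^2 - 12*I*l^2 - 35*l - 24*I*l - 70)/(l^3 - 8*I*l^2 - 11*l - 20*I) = (l^2 + l*(2 - 7*I) - 14*I)/(l^2 - 3*I*l + 4)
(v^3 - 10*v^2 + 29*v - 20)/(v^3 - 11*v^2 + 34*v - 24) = (v - 5)/(v - 6)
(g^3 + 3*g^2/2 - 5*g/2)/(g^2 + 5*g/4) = 2*(2*g^2 + 3*g - 5)/(4*g + 5)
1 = 1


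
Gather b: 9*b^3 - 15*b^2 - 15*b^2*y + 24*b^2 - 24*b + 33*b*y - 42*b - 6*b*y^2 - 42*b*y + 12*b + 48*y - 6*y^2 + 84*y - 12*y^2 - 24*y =9*b^3 + b^2*(9 - 15*y) + b*(-6*y^2 - 9*y - 54) - 18*y^2 + 108*y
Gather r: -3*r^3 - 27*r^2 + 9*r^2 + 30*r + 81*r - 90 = -3*r^3 - 18*r^2 + 111*r - 90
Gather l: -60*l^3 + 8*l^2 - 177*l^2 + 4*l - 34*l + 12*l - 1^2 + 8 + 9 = -60*l^3 - 169*l^2 - 18*l + 16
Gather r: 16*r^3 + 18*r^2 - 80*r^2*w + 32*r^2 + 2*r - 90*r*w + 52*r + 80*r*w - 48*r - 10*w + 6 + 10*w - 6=16*r^3 + r^2*(50 - 80*w) + r*(6 - 10*w)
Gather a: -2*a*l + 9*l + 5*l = -2*a*l + 14*l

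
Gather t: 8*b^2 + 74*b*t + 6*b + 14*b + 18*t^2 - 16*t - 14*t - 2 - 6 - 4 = 8*b^2 + 20*b + 18*t^2 + t*(74*b - 30) - 12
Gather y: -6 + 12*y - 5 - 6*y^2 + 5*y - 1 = -6*y^2 + 17*y - 12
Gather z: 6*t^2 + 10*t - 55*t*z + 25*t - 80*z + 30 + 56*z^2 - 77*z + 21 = 6*t^2 + 35*t + 56*z^2 + z*(-55*t - 157) + 51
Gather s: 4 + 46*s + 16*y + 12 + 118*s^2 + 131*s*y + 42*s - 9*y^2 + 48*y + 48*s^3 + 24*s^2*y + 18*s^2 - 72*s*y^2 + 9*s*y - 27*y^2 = 48*s^3 + s^2*(24*y + 136) + s*(-72*y^2 + 140*y + 88) - 36*y^2 + 64*y + 16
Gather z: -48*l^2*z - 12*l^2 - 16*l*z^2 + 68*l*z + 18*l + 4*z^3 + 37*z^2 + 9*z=-12*l^2 + 18*l + 4*z^3 + z^2*(37 - 16*l) + z*(-48*l^2 + 68*l + 9)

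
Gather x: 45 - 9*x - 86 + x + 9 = -8*x - 32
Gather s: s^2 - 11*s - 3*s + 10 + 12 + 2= s^2 - 14*s + 24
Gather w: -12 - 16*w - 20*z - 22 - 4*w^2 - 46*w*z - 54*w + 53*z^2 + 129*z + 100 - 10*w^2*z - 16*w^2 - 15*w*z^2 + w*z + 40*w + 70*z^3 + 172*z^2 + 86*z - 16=w^2*(-10*z - 20) + w*(-15*z^2 - 45*z - 30) + 70*z^3 + 225*z^2 + 195*z + 50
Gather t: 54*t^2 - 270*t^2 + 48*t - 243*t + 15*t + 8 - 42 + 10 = -216*t^2 - 180*t - 24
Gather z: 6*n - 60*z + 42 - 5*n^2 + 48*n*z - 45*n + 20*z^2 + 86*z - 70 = -5*n^2 - 39*n + 20*z^2 + z*(48*n + 26) - 28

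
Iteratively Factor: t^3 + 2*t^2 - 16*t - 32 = (t - 4)*(t^2 + 6*t + 8) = (t - 4)*(t + 4)*(t + 2)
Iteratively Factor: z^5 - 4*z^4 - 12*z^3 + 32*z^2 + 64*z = (z + 2)*(z^4 - 6*z^3 + 32*z) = (z + 2)^2*(z^3 - 8*z^2 + 16*z) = (z - 4)*(z + 2)^2*(z^2 - 4*z) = z*(z - 4)*(z + 2)^2*(z - 4)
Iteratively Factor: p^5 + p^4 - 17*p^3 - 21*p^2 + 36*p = (p + 3)*(p^4 - 2*p^3 - 11*p^2 + 12*p) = (p - 1)*(p + 3)*(p^3 - p^2 - 12*p) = p*(p - 1)*(p + 3)*(p^2 - p - 12) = p*(p - 4)*(p - 1)*(p + 3)*(p + 3)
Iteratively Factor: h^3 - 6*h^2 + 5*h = (h - 1)*(h^2 - 5*h) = (h - 5)*(h - 1)*(h)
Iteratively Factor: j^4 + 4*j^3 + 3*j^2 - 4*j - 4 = (j - 1)*(j^3 + 5*j^2 + 8*j + 4) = (j - 1)*(j + 2)*(j^2 + 3*j + 2) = (j - 1)*(j + 2)^2*(j + 1)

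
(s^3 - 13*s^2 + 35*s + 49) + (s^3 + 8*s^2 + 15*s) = 2*s^3 - 5*s^2 + 50*s + 49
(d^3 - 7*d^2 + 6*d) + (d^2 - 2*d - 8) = d^3 - 6*d^2 + 4*d - 8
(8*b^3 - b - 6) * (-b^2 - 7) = -8*b^5 - 55*b^3 + 6*b^2 + 7*b + 42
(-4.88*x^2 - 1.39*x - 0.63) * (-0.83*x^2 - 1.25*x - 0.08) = 4.0504*x^4 + 7.2537*x^3 + 2.6508*x^2 + 0.8987*x + 0.0504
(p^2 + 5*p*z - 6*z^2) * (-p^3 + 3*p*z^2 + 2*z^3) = -p^5 - 5*p^4*z + 9*p^3*z^2 + 17*p^2*z^3 - 8*p*z^4 - 12*z^5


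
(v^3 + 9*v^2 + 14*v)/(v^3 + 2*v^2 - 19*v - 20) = v*(v^2 + 9*v + 14)/(v^3 + 2*v^2 - 19*v - 20)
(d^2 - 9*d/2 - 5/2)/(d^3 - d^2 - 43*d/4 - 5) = 2*(d - 5)/(2*d^2 - 3*d - 20)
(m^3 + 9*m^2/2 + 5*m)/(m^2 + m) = (m^2 + 9*m/2 + 5)/(m + 1)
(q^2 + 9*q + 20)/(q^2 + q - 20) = (q + 4)/(q - 4)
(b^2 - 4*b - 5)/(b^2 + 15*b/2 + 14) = 2*(b^2 - 4*b - 5)/(2*b^2 + 15*b + 28)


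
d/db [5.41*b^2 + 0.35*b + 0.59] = 10.82*b + 0.35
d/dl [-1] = 0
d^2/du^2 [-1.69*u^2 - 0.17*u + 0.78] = -3.38000000000000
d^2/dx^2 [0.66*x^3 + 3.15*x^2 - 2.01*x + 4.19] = 3.96*x + 6.3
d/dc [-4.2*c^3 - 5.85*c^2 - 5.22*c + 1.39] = -12.6*c^2 - 11.7*c - 5.22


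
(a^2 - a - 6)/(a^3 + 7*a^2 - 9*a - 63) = (a + 2)/(a^2 + 10*a + 21)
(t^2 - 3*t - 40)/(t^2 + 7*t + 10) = (t - 8)/(t + 2)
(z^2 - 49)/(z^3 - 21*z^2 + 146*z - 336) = (z + 7)/(z^2 - 14*z + 48)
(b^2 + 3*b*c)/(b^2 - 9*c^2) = b/(b - 3*c)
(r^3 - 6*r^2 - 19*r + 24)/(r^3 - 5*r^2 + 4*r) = (r^2 - 5*r - 24)/(r*(r - 4))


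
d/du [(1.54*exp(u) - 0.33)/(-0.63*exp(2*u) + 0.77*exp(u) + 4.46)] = (0.9702*exp(2*u) - 0.4158*exp(u) + 7.1225)*exp(u)/(0.3969*exp(4*u) - 0.9702*exp(3*u) - 5.0267*exp(2*u) + 6.8684*exp(u) + 19.8916)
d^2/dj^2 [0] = 0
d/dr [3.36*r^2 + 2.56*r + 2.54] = 6.72*r + 2.56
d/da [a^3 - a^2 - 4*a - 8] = 3*a^2 - 2*a - 4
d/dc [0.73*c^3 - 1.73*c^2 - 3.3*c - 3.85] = 2.19*c^2 - 3.46*c - 3.3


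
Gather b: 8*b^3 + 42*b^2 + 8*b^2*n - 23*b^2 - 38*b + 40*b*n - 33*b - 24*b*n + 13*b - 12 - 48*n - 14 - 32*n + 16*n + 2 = 8*b^3 + b^2*(8*n + 19) + b*(16*n - 58) - 64*n - 24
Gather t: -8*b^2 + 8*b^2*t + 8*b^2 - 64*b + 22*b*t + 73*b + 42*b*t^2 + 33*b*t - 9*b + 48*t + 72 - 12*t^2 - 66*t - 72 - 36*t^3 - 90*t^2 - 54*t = -36*t^3 + t^2*(42*b - 102) + t*(8*b^2 + 55*b - 72)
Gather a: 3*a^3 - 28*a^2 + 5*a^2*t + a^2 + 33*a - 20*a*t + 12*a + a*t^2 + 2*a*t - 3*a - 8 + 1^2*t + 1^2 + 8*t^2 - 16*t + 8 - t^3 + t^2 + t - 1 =3*a^3 + a^2*(5*t - 27) + a*(t^2 - 18*t + 42) - t^3 + 9*t^2 - 14*t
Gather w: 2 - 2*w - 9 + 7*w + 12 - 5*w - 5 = 0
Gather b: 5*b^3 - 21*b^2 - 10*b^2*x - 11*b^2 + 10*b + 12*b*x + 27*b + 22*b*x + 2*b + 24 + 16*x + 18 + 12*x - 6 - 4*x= 5*b^3 + b^2*(-10*x - 32) + b*(34*x + 39) + 24*x + 36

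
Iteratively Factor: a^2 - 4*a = (a - 4)*(a)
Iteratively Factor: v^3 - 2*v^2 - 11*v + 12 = (v + 3)*(v^2 - 5*v + 4) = (v - 1)*(v + 3)*(v - 4)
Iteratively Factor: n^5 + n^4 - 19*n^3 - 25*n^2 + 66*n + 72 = (n - 4)*(n^4 + 5*n^3 + n^2 - 21*n - 18) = (n - 4)*(n + 1)*(n^3 + 4*n^2 - 3*n - 18) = (n - 4)*(n + 1)*(n + 3)*(n^2 + n - 6) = (n - 4)*(n - 2)*(n + 1)*(n + 3)*(n + 3)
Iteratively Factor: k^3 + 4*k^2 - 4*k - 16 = (k + 4)*(k^2 - 4) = (k - 2)*(k + 4)*(k + 2)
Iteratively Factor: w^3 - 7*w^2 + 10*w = (w - 5)*(w^2 - 2*w) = w*(w - 5)*(w - 2)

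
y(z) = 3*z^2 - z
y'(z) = 6*z - 1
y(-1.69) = 10.26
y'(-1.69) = -11.14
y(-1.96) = 13.48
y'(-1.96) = -12.76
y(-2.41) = 19.83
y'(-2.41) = -15.46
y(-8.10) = 204.93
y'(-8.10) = -49.60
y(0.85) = 1.32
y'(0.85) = 4.10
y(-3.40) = 38.08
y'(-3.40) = -21.40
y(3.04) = 24.68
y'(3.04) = 17.24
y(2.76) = 20.09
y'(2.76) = 15.56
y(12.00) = 420.00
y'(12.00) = 71.00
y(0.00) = 0.00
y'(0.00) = -1.00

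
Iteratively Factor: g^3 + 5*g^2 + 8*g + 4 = (g + 1)*(g^2 + 4*g + 4) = (g + 1)*(g + 2)*(g + 2)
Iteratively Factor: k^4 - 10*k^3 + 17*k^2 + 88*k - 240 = (k + 3)*(k^3 - 13*k^2 + 56*k - 80) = (k - 5)*(k + 3)*(k^2 - 8*k + 16) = (k - 5)*(k - 4)*(k + 3)*(k - 4)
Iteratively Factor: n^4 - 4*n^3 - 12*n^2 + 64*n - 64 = (n - 4)*(n^3 - 12*n + 16) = (n - 4)*(n + 4)*(n^2 - 4*n + 4) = (n - 4)*(n - 2)*(n + 4)*(n - 2)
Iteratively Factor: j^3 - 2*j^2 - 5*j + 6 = (j + 2)*(j^2 - 4*j + 3) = (j - 3)*(j + 2)*(j - 1)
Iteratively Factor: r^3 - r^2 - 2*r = (r + 1)*(r^2 - 2*r) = r*(r + 1)*(r - 2)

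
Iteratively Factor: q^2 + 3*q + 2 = (q + 2)*(q + 1)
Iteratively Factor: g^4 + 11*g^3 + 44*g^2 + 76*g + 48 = (g + 3)*(g^3 + 8*g^2 + 20*g + 16) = (g + 3)*(g + 4)*(g^2 + 4*g + 4) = (g + 2)*(g + 3)*(g + 4)*(g + 2)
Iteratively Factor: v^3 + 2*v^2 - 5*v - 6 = (v + 3)*(v^2 - v - 2) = (v - 2)*(v + 3)*(v + 1)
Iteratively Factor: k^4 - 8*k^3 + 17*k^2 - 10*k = (k - 1)*(k^3 - 7*k^2 + 10*k) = (k - 5)*(k - 1)*(k^2 - 2*k) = (k - 5)*(k - 2)*(k - 1)*(k)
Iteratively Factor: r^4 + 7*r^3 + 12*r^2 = (r + 4)*(r^3 + 3*r^2) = r*(r + 4)*(r^2 + 3*r) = r^2*(r + 4)*(r + 3)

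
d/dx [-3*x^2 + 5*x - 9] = 5 - 6*x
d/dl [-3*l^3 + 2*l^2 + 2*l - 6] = -9*l^2 + 4*l + 2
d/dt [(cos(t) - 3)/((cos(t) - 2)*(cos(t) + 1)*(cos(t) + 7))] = (-69*cos(t) - 3*cos(2*t) + cos(3*t) + 79)*sin(t)/(2*(cos(t) - 2)^2*(cos(t) + 1)^2*(cos(t) + 7)^2)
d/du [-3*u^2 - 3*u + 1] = -6*u - 3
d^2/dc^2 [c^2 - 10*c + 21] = 2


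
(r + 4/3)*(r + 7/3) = r^2 + 11*r/3 + 28/9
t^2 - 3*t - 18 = (t - 6)*(t + 3)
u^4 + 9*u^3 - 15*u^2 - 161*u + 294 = (u - 3)*(u - 2)*(u + 7)^2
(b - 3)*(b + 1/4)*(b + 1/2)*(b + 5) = b^4 + 11*b^3/4 - 107*b^2/8 - 11*b - 15/8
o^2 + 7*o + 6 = (o + 1)*(o + 6)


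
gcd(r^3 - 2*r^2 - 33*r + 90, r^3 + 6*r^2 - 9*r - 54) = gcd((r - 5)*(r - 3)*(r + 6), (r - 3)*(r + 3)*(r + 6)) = r^2 + 3*r - 18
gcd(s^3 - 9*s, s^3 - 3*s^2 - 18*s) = s^2 + 3*s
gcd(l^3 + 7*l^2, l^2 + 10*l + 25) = 1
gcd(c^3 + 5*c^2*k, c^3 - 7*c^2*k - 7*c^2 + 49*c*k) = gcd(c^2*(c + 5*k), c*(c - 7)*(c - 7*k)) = c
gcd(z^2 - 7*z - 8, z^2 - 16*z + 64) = z - 8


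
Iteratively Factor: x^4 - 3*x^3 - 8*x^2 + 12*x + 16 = (x + 2)*(x^3 - 5*x^2 + 2*x + 8) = (x + 1)*(x + 2)*(x^2 - 6*x + 8) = (x - 4)*(x + 1)*(x + 2)*(x - 2)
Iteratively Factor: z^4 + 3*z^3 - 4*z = (z + 2)*(z^3 + z^2 - 2*z) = z*(z + 2)*(z^2 + z - 2) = z*(z + 2)^2*(z - 1)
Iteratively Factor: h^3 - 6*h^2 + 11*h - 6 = (h - 2)*(h^2 - 4*h + 3) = (h - 3)*(h - 2)*(h - 1)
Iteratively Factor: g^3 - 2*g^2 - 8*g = (g)*(g^2 - 2*g - 8) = g*(g - 4)*(g + 2)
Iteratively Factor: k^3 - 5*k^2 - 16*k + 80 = (k - 5)*(k^2 - 16) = (k - 5)*(k - 4)*(k + 4)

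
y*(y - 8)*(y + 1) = y^3 - 7*y^2 - 8*y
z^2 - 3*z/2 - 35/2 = (z - 5)*(z + 7/2)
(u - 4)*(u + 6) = u^2 + 2*u - 24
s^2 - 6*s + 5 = (s - 5)*(s - 1)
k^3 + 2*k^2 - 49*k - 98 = (k - 7)*(k + 2)*(k + 7)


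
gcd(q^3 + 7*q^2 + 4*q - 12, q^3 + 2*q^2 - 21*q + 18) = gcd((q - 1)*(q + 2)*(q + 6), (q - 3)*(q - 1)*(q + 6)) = q^2 + 5*q - 6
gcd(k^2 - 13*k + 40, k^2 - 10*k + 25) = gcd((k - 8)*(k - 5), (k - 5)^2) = k - 5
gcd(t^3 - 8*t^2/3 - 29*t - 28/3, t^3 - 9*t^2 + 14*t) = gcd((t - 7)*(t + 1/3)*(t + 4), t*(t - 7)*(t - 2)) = t - 7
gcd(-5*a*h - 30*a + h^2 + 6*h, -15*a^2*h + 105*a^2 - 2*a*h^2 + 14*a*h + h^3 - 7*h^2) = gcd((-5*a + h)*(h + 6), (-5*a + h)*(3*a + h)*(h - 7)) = 5*a - h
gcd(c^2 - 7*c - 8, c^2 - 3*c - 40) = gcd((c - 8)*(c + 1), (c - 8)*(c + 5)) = c - 8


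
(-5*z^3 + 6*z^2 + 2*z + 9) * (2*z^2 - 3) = -10*z^5 + 12*z^4 + 19*z^3 - 6*z - 27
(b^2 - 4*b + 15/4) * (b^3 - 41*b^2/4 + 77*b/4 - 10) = b^5 - 57*b^4/4 + 64*b^3 - 2007*b^2/16 + 1795*b/16 - 75/2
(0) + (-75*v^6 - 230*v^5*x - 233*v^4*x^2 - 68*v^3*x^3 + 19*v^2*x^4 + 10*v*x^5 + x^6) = -75*v^6 - 230*v^5*x - 233*v^4*x^2 - 68*v^3*x^3 + 19*v^2*x^4 + 10*v*x^5 + x^6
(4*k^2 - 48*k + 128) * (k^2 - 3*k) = 4*k^4 - 60*k^3 + 272*k^2 - 384*k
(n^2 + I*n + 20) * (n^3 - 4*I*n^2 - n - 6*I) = n^5 - 3*I*n^4 + 23*n^3 - 87*I*n^2 - 14*n - 120*I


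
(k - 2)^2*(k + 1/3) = k^3 - 11*k^2/3 + 8*k/3 + 4/3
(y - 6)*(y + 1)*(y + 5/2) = y^3 - 5*y^2/2 - 37*y/2 - 15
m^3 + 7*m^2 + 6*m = m*(m + 1)*(m + 6)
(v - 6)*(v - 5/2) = v^2 - 17*v/2 + 15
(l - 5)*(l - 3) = l^2 - 8*l + 15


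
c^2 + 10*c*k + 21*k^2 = (c + 3*k)*(c + 7*k)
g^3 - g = g*(g - 1)*(g + 1)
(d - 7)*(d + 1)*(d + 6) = d^3 - 43*d - 42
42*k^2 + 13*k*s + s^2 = (6*k + s)*(7*k + s)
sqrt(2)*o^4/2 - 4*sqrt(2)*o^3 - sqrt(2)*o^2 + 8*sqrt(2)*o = o*(o - 8)*(o - sqrt(2))*(sqrt(2)*o/2 + 1)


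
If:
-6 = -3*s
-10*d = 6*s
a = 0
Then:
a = 0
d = -6/5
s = 2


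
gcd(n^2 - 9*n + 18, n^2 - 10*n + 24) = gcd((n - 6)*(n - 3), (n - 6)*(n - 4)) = n - 6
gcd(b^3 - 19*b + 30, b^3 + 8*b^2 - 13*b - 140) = b + 5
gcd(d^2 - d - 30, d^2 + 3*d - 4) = 1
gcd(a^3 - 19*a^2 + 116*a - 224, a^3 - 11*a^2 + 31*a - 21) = a - 7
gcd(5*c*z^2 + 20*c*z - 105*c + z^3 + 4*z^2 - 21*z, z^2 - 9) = z - 3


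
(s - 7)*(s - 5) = s^2 - 12*s + 35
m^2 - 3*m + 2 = (m - 2)*(m - 1)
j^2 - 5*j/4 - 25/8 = (j - 5/2)*(j + 5/4)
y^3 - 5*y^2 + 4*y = y*(y - 4)*(y - 1)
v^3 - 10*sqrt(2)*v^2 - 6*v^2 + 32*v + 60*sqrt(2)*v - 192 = (v - 6)*(v - 8*sqrt(2))*(v - 2*sqrt(2))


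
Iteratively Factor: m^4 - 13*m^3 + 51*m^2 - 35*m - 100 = (m - 4)*(m^3 - 9*m^2 + 15*m + 25) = (m - 4)*(m + 1)*(m^2 - 10*m + 25) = (m - 5)*(m - 4)*(m + 1)*(m - 5)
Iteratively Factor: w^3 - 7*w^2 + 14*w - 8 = (w - 4)*(w^2 - 3*w + 2) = (w - 4)*(w - 1)*(w - 2)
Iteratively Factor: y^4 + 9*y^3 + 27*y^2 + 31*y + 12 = (y + 1)*(y^3 + 8*y^2 + 19*y + 12) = (y + 1)^2*(y^2 + 7*y + 12) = (y + 1)^2*(y + 3)*(y + 4)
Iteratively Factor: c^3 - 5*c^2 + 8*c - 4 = (c - 2)*(c^2 - 3*c + 2) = (c - 2)*(c - 1)*(c - 2)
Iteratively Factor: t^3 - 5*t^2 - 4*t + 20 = (t - 5)*(t^2 - 4) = (t - 5)*(t - 2)*(t + 2)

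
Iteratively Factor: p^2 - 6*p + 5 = (p - 1)*(p - 5)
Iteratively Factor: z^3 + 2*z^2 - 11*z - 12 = (z + 1)*(z^2 + z - 12) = (z + 1)*(z + 4)*(z - 3)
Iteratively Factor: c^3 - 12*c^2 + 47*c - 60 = (c - 3)*(c^2 - 9*c + 20) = (c - 5)*(c - 3)*(c - 4)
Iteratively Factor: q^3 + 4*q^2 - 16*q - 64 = (q + 4)*(q^2 - 16) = (q - 4)*(q + 4)*(q + 4)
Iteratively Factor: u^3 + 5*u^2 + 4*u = (u + 4)*(u^2 + u) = u*(u + 4)*(u + 1)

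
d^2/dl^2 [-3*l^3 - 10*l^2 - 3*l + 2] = -18*l - 20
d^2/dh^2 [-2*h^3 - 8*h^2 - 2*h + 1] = -12*h - 16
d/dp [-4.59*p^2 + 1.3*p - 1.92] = 1.3 - 9.18*p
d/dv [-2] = 0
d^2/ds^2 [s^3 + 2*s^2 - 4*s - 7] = 6*s + 4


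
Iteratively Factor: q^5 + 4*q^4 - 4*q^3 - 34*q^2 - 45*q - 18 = (q + 3)*(q^4 + q^3 - 7*q^2 - 13*q - 6) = (q + 2)*(q + 3)*(q^3 - q^2 - 5*q - 3) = (q - 3)*(q + 2)*(q + 3)*(q^2 + 2*q + 1) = (q - 3)*(q + 1)*(q + 2)*(q + 3)*(q + 1)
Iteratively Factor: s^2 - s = (s - 1)*(s)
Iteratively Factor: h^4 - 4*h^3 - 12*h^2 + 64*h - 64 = (h + 4)*(h^3 - 8*h^2 + 20*h - 16) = (h - 4)*(h + 4)*(h^2 - 4*h + 4) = (h - 4)*(h - 2)*(h + 4)*(h - 2)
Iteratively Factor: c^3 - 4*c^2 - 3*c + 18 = (c - 3)*(c^2 - c - 6) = (c - 3)^2*(c + 2)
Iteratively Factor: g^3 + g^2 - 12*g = (g + 4)*(g^2 - 3*g) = (g - 3)*(g + 4)*(g)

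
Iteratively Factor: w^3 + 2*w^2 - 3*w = (w + 3)*(w^2 - w) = w*(w + 3)*(w - 1)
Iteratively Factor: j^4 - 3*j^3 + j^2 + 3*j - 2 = (j - 1)*(j^3 - 2*j^2 - j + 2) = (j - 1)*(j + 1)*(j^2 - 3*j + 2) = (j - 2)*(j - 1)*(j + 1)*(j - 1)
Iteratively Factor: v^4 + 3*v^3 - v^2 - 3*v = (v + 3)*(v^3 - v) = (v - 1)*(v + 3)*(v^2 + v) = v*(v - 1)*(v + 3)*(v + 1)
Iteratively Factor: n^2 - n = (n)*(n - 1)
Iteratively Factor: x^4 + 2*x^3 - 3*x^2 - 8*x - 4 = (x + 2)*(x^3 - 3*x - 2) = (x - 2)*(x + 2)*(x^2 + 2*x + 1) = (x - 2)*(x + 1)*(x + 2)*(x + 1)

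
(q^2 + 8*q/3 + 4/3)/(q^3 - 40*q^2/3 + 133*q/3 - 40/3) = (3*q^2 + 8*q + 4)/(3*q^3 - 40*q^2 + 133*q - 40)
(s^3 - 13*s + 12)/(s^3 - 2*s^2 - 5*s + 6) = (s + 4)/(s + 2)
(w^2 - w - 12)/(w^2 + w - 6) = (w - 4)/(w - 2)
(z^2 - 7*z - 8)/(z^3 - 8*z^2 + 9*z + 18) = (z - 8)/(z^2 - 9*z + 18)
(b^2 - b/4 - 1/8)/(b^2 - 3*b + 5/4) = (4*b + 1)/(2*(2*b - 5))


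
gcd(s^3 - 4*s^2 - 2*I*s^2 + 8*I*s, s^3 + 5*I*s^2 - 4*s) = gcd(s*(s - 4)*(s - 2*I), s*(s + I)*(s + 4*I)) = s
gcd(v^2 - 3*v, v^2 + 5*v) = v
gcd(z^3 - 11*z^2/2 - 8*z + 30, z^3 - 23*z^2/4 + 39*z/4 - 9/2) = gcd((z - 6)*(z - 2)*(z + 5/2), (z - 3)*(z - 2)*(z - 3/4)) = z - 2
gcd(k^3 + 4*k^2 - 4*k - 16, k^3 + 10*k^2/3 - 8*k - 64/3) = k^2 + 6*k + 8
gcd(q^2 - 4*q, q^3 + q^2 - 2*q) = q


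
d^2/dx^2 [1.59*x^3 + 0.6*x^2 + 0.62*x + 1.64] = 9.54*x + 1.2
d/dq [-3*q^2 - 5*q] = -6*q - 5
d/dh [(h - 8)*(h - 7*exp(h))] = h - (h - 8)*(7*exp(h) - 1) - 7*exp(h)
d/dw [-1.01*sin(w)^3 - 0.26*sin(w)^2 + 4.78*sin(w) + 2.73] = (-3.03*sin(w)^2 - 0.52*sin(w) + 4.78)*cos(w)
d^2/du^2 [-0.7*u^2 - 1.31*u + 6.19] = -1.40000000000000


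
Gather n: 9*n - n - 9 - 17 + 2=8*n - 24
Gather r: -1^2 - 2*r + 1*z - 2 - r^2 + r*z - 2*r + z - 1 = -r^2 + r*(z - 4) + 2*z - 4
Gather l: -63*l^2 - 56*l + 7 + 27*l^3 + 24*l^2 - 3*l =27*l^3 - 39*l^2 - 59*l + 7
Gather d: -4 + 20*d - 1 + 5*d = 25*d - 5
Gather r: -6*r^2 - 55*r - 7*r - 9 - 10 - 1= -6*r^2 - 62*r - 20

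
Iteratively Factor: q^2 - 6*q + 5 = (q - 5)*(q - 1)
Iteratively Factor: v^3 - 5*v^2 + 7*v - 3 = (v - 1)*(v^2 - 4*v + 3) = (v - 3)*(v - 1)*(v - 1)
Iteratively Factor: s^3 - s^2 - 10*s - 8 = (s + 1)*(s^2 - 2*s - 8) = (s + 1)*(s + 2)*(s - 4)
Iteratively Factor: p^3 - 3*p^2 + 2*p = (p - 1)*(p^2 - 2*p) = (p - 2)*(p - 1)*(p)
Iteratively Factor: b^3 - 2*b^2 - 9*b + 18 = (b - 3)*(b^2 + b - 6) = (b - 3)*(b + 3)*(b - 2)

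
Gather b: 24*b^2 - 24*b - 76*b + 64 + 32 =24*b^2 - 100*b + 96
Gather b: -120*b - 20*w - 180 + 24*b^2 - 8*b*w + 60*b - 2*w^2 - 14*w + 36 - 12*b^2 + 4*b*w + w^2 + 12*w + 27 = 12*b^2 + b*(-4*w - 60) - w^2 - 22*w - 117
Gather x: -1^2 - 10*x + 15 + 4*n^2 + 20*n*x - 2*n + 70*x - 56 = 4*n^2 - 2*n + x*(20*n + 60) - 42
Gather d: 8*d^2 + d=8*d^2 + d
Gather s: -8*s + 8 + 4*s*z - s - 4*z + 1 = s*(4*z - 9) - 4*z + 9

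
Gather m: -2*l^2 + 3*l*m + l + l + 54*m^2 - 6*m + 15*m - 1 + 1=-2*l^2 + 2*l + 54*m^2 + m*(3*l + 9)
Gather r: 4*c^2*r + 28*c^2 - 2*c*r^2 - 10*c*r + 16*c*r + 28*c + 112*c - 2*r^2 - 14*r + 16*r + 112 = 28*c^2 + 140*c + r^2*(-2*c - 2) + r*(4*c^2 + 6*c + 2) + 112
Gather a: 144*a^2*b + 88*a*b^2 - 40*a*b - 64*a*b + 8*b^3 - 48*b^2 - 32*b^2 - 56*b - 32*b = 144*a^2*b + a*(88*b^2 - 104*b) + 8*b^3 - 80*b^2 - 88*b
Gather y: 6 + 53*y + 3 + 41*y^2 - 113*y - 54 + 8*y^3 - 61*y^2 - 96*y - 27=8*y^3 - 20*y^2 - 156*y - 72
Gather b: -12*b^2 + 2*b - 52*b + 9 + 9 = -12*b^2 - 50*b + 18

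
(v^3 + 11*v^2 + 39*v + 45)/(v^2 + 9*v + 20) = (v^2 + 6*v + 9)/(v + 4)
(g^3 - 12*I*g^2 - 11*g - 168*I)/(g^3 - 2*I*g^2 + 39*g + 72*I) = (g - 7*I)/(g + 3*I)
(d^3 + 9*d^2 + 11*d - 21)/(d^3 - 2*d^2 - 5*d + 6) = (d^2 + 10*d + 21)/(d^2 - d - 6)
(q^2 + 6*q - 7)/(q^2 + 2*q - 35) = (q - 1)/(q - 5)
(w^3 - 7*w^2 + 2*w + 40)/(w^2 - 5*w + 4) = (w^2 - 3*w - 10)/(w - 1)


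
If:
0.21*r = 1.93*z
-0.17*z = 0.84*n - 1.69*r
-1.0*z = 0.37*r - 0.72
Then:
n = 2.99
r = 1.50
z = 0.16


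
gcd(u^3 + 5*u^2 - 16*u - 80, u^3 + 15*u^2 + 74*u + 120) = u^2 + 9*u + 20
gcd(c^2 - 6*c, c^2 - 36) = c - 6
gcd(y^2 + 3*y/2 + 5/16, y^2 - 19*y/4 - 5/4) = y + 1/4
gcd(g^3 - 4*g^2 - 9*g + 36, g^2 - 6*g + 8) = g - 4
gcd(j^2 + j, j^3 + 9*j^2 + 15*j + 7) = j + 1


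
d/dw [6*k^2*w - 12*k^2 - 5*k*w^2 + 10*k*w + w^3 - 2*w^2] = 6*k^2 - 10*k*w + 10*k + 3*w^2 - 4*w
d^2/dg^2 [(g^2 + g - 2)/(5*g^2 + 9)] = 2*(25*g^3 - 285*g^2 - 135*g + 171)/(125*g^6 + 675*g^4 + 1215*g^2 + 729)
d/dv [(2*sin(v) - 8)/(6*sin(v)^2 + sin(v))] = 4*(-3*cos(v) + 24/tan(v) + 2*cos(v)/sin(v)^2)/(6*sin(v) + 1)^2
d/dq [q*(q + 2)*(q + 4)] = 3*q^2 + 12*q + 8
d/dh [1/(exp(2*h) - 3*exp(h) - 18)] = (3 - 2*exp(h))*exp(h)/(-exp(2*h) + 3*exp(h) + 18)^2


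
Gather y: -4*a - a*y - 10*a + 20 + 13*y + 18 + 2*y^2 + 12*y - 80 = -14*a + 2*y^2 + y*(25 - a) - 42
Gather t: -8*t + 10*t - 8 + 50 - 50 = 2*t - 8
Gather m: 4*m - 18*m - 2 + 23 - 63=-14*m - 42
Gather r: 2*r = 2*r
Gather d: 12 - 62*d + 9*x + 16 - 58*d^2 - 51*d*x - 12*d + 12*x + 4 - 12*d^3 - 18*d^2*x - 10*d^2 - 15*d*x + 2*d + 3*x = -12*d^3 + d^2*(-18*x - 68) + d*(-66*x - 72) + 24*x + 32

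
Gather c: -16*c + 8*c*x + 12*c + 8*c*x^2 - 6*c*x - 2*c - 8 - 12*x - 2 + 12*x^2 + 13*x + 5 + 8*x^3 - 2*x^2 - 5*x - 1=c*(8*x^2 + 2*x - 6) + 8*x^3 + 10*x^2 - 4*x - 6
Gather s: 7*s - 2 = 7*s - 2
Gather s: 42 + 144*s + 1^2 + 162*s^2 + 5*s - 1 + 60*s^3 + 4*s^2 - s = 60*s^3 + 166*s^2 + 148*s + 42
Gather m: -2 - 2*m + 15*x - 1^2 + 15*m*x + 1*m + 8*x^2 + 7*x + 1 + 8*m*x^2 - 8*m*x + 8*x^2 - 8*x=m*(8*x^2 + 7*x - 1) + 16*x^2 + 14*x - 2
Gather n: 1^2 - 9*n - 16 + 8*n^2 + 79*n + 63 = 8*n^2 + 70*n + 48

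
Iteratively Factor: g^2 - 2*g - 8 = (g + 2)*(g - 4)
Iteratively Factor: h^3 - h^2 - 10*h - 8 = (h - 4)*(h^2 + 3*h + 2) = (h - 4)*(h + 2)*(h + 1)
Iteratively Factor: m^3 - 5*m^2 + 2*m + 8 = (m + 1)*(m^2 - 6*m + 8) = (m - 2)*(m + 1)*(m - 4)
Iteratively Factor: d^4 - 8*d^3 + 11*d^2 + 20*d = (d)*(d^3 - 8*d^2 + 11*d + 20) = d*(d + 1)*(d^2 - 9*d + 20) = d*(d - 5)*(d + 1)*(d - 4)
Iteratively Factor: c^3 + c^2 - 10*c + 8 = (c - 2)*(c^2 + 3*c - 4) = (c - 2)*(c - 1)*(c + 4)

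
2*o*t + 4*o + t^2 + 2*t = (2*o + t)*(t + 2)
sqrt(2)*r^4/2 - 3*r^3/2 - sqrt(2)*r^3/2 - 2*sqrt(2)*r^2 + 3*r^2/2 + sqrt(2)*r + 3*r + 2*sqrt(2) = (r - 2)*(r + 1)*(r - 2*sqrt(2))*(sqrt(2)*r/2 + 1/2)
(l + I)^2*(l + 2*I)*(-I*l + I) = -I*l^4 + 4*l^3 + I*l^3 - 4*l^2 + 5*I*l^2 - 2*l - 5*I*l + 2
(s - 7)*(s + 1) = s^2 - 6*s - 7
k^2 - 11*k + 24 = (k - 8)*(k - 3)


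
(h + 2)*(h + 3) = h^2 + 5*h + 6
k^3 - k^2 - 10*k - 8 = (k - 4)*(k + 1)*(k + 2)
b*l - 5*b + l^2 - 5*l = (b + l)*(l - 5)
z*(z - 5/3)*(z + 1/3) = z^3 - 4*z^2/3 - 5*z/9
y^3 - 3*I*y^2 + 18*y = y*(y - 6*I)*(y + 3*I)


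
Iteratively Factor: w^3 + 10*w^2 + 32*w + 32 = (w + 2)*(w^2 + 8*w + 16) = (w + 2)*(w + 4)*(w + 4)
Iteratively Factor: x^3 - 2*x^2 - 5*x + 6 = (x - 3)*(x^2 + x - 2) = (x - 3)*(x + 2)*(x - 1)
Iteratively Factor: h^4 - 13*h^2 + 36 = (h - 2)*(h^3 + 2*h^2 - 9*h - 18) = (h - 2)*(h + 2)*(h^2 - 9) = (h - 3)*(h - 2)*(h + 2)*(h + 3)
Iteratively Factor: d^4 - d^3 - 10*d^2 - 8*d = (d - 4)*(d^3 + 3*d^2 + 2*d) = d*(d - 4)*(d^2 + 3*d + 2) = d*(d - 4)*(d + 2)*(d + 1)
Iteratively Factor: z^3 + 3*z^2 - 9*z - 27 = (z - 3)*(z^2 + 6*z + 9) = (z - 3)*(z + 3)*(z + 3)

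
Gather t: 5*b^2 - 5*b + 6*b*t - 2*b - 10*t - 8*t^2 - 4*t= 5*b^2 - 7*b - 8*t^2 + t*(6*b - 14)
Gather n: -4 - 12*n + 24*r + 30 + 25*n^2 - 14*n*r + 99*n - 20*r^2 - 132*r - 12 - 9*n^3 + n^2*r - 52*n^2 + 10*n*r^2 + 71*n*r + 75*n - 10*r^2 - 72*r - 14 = -9*n^3 + n^2*(r - 27) + n*(10*r^2 + 57*r + 162) - 30*r^2 - 180*r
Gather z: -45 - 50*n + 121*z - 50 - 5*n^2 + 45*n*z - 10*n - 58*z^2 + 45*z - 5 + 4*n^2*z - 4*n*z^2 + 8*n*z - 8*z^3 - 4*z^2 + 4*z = -5*n^2 - 60*n - 8*z^3 + z^2*(-4*n - 62) + z*(4*n^2 + 53*n + 170) - 100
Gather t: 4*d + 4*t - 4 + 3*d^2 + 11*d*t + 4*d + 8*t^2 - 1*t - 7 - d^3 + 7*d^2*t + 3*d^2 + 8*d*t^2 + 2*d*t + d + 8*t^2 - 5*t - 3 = -d^3 + 6*d^2 + 9*d + t^2*(8*d + 16) + t*(7*d^2 + 13*d - 2) - 14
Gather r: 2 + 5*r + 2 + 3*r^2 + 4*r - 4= 3*r^2 + 9*r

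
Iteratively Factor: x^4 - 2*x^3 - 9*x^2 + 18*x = (x - 3)*(x^3 + x^2 - 6*x) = x*(x - 3)*(x^2 + x - 6) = x*(x - 3)*(x + 3)*(x - 2)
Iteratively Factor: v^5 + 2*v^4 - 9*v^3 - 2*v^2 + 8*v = (v)*(v^4 + 2*v^3 - 9*v^2 - 2*v + 8) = v*(v - 2)*(v^3 + 4*v^2 - v - 4) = v*(v - 2)*(v - 1)*(v^2 + 5*v + 4) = v*(v - 2)*(v - 1)*(v + 1)*(v + 4)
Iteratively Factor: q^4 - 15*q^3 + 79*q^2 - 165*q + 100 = (q - 5)*(q^3 - 10*q^2 + 29*q - 20) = (q - 5)^2*(q^2 - 5*q + 4) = (q - 5)^2*(q - 4)*(q - 1)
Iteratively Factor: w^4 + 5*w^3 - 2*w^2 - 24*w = (w - 2)*(w^3 + 7*w^2 + 12*w) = (w - 2)*(w + 3)*(w^2 + 4*w) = (w - 2)*(w + 3)*(w + 4)*(w)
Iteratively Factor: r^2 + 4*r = (r)*(r + 4)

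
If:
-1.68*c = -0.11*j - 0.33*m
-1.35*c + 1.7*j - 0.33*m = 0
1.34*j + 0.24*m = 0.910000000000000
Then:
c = 0.27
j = 0.46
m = 1.24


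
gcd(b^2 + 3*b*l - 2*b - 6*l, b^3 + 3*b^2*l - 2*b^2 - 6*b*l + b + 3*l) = b + 3*l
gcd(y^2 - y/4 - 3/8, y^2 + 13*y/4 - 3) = y - 3/4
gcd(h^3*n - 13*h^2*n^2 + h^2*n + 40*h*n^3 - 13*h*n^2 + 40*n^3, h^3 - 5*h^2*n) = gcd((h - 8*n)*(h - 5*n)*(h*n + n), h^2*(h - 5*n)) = h - 5*n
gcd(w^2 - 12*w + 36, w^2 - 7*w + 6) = w - 6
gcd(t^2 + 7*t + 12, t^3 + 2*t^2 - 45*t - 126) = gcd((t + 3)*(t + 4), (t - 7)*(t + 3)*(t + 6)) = t + 3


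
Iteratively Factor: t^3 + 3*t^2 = (t)*(t^2 + 3*t) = t^2*(t + 3)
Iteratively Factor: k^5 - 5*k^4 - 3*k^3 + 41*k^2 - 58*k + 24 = (k - 2)*(k^4 - 3*k^3 - 9*k^2 + 23*k - 12) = (k - 2)*(k - 1)*(k^3 - 2*k^2 - 11*k + 12) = (k - 2)*(k - 1)*(k + 3)*(k^2 - 5*k + 4) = (k - 4)*(k - 2)*(k - 1)*(k + 3)*(k - 1)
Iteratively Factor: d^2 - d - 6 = (d + 2)*(d - 3)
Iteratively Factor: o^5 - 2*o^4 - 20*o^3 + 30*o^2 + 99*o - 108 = (o + 3)*(o^4 - 5*o^3 - 5*o^2 + 45*o - 36) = (o - 3)*(o + 3)*(o^3 - 2*o^2 - 11*o + 12) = (o - 3)*(o + 3)^2*(o^2 - 5*o + 4) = (o - 3)*(o - 1)*(o + 3)^2*(o - 4)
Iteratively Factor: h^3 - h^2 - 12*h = (h - 4)*(h^2 + 3*h) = h*(h - 4)*(h + 3)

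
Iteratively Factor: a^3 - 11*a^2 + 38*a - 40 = (a - 2)*(a^2 - 9*a + 20) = (a - 5)*(a - 2)*(a - 4)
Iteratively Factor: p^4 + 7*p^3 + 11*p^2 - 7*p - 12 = (p + 3)*(p^3 + 4*p^2 - p - 4) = (p + 1)*(p + 3)*(p^2 + 3*p - 4) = (p + 1)*(p + 3)*(p + 4)*(p - 1)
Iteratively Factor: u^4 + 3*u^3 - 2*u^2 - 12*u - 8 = (u + 2)*(u^3 + u^2 - 4*u - 4) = (u + 2)^2*(u^2 - u - 2) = (u - 2)*(u + 2)^2*(u + 1)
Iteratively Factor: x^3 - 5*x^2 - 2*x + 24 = (x - 4)*(x^2 - x - 6) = (x - 4)*(x - 3)*(x + 2)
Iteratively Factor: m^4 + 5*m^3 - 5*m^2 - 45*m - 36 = (m - 3)*(m^3 + 8*m^2 + 19*m + 12) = (m - 3)*(m + 3)*(m^2 + 5*m + 4) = (m - 3)*(m + 3)*(m + 4)*(m + 1)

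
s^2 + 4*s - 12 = (s - 2)*(s + 6)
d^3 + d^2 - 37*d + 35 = (d - 5)*(d - 1)*(d + 7)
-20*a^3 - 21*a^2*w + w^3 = (-5*a + w)*(a + w)*(4*a + w)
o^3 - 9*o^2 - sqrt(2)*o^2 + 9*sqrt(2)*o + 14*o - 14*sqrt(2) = (o - 7)*(o - 2)*(o - sqrt(2))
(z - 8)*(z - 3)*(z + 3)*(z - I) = z^4 - 8*z^3 - I*z^3 - 9*z^2 + 8*I*z^2 + 72*z + 9*I*z - 72*I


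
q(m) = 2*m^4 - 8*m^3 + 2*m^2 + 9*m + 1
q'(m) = 8*m^3 - 24*m^2 + 4*m + 9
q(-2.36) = 158.09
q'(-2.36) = -239.26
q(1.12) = 5.50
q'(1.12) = -5.39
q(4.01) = 70.54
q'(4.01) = 154.97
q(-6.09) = 4578.35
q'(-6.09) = -2712.41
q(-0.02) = 0.82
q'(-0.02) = 8.91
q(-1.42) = 23.29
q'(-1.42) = -67.98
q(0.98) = 6.06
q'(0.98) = -2.60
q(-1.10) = 7.10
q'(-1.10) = -35.09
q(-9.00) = 19036.00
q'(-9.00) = -7803.00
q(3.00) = -8.00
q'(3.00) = 21.00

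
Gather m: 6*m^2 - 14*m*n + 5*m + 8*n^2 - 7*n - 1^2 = 6*m^2 + m*(5 - 14*n) + 8*n^2 - 7*n - 1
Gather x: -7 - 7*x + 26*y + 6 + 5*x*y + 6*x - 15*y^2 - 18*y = x*(5*y - 1) - 15*y^2 + 8*y - 1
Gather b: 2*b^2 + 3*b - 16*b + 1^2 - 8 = 2*b^2 - 13*b - 7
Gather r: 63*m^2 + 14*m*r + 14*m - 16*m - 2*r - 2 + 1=63*m^2 - 2*m + r*(14*m - 2) - 1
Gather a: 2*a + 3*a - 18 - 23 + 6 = 5*a - 35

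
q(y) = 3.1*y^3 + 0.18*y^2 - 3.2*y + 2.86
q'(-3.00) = 79.42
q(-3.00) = -69.62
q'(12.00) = 1340.32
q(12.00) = 5347.18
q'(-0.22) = -2.83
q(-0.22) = 3.54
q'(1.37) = 14.75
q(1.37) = 6.79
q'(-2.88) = 72.90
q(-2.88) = -60.48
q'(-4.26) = 164.04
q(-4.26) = -219.90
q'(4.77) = 210.12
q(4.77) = 328.14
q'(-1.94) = 31.10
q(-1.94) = -12.89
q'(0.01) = -3.20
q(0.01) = 2.83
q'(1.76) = 26.24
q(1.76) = 14.69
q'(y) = 9.3*y^2 + 0.36*y - 3.2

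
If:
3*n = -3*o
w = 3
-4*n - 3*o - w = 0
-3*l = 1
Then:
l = -1/3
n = -3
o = 3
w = 3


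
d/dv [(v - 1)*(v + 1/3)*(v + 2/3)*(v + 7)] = 4*v^3 + 21*v^2 - 14*v/9 - 17/3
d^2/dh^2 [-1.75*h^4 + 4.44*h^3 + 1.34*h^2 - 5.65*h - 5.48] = -21.0*h^2 + 26.64*h + 2.68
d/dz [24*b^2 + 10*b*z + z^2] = 10*b + 2*z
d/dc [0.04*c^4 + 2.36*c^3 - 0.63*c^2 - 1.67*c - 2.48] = 0.16*c^3 + 7.08*c^2 - 1.26*c - 1.67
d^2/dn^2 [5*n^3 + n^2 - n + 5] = 30*n + 2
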